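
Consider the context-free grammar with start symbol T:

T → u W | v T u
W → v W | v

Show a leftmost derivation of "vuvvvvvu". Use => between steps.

T => vTu => vuWu => vuvWu => vuvvWu => vuvvvWu => vuvvvvWu => vuvvvvvu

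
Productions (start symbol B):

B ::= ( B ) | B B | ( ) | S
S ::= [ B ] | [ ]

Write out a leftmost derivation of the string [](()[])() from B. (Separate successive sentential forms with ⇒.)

B ⇒ BB ⇒ SB ⇒ []B ⇒ []BB ⇒ [](B)B ⇒ [](BB)B ⇒ [](()B)B ⇒ [](()S)B ⇒ [](()[])B ⇒ [](()[])()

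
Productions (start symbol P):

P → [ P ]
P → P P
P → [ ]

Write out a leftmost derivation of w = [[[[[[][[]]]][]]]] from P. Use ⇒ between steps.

P ⇒ [P] ⇒ [[P]] ⇒ [[[P]]] ⇒ [[[PP]]] ⇒ [[[[P]P]]] ⇒ [[[[[P]]P]]] ⇒ [[[[[PP]]P]]] ⇒ [[[[[[]P]]P]]] ⇒ [[[[[[][P]]]P]]] ⇒ [[[[[[][[]]]]P]]] ⇒ [[[[[[][[]]]][]]]]

P ⇒ [P]   [P → [ P ]]
[P] ⇒ [[P]]   [P → [ P ]]
[[P]] ⇒ [[[P]]]   [P → [ P ]]
[[[P]]] ⇒ [[[PP]]]   [P → P P]
[[[PP]]] ⇒ [[[[P]P]]]   [P → [ P ]]
[[[[P]P]]] ⇒ [[[[[P]]P]]]   [P → [ P ]]
[[[[[P]]P]]] ⇒ [[[[[PP]]P]]]   [P → P P]
[[[[[PP]]P]]] ⇒ [[[[[[]P]]P]]]   [P → [ ]]
[[[[[[]P]]P]]] ⇒ [[[[[[][P]]]P]]]   [P → [ P ]]
[[[[[[][P]]]P]]] ⇒ [[[[[[][[]]]]P]]]   [P → [ ]]
[[[[[[][[]]]]P]]] ⇒ [[[[[[][[]]]][]]]]   [P → [ ]]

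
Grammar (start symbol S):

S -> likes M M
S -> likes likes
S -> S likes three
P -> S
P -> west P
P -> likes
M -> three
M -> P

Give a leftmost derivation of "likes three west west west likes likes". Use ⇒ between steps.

S ⇒ likes M M   [S -> likes M M]
likes M M ⇒ likes three M   [M -> three]
likes three M ⇒ likes three P   [M -> P]
likes three P ⇒ likes three west P   [P -> west P]
likes three west P ⇒ likes three west west P   [P -> west P]
likes three west west P ⇒ likes three west west west P   [P -> west P]
likes three west west west P ⇒ likes three west west west S   [P -> S]
likes three west west west S ⇒ likes three west west west likes likes   [S -> likes likes]

S ⇒ likes M M ⇒ likes three M ⇒ likes three P ⇒ likes three west P ⇒ likes three west west P ⇒ likes three west west west P ⇒ likes three west west west S ⇒ likes three west west west likes likes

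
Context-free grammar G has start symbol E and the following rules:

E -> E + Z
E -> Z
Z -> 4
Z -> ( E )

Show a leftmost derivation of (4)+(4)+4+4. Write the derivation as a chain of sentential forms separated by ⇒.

E ⇒ E+Z ⇒ E+Z+Z ⇒ E+Z+Z+Z ⇒ Z+Z+Z+Z ⇒ (E)+Z+Z+Z ⇒ (Z)+Z+Z+Z ⇒ (4)+Z+Z+Z ⇒ (4)+(E)+Z+Z ⇒ (4)+(Z)+Z+Z ⇒ (4)+(4)+Z+Z ⇒ (4)+(4)+4+Z ⇒ (4)+(4)+4+4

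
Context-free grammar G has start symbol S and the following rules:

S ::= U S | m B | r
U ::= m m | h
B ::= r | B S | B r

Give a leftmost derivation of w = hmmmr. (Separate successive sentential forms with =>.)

S => US => hS => hUS => hmmS => hmmmB => hmmmr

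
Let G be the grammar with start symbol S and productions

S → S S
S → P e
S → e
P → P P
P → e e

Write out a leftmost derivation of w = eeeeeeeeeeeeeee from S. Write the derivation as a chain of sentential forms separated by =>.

S=>Pe=>PPe=>PPPe=>PPPPe=>PPPPPe=>PPPPPPe=>PPPPPPPe=>eePPPPPPe=>eeeePPPPPe=>eeeeeePPPPe=>eeeeeeeePPPe=>eeeeeeeeeePPe=>eeeeeeeeeeeePe=>eeeeeeeeeeeeeee

S => Pe   [S → P e]
Pe => PPe   [P → P P]
PPe => PPPe   [P → P P]
PPPe => PPPPe   [P → P P]
PPPPe => PPPPPe   [P → P P]
PPPPPe => PPPPPPe   [P → P P]
PPPPPPe => PPPPPPPe   [P → P P]
PPPPPPPe => eePPPPPPe   [P → e e]
eePPPPPPe => eeeePPPPPe   [P → e e]
eeeePPPPPe => eeeeeePPPPe   [P → e e]
eeeeeePPPPe => eeeeeeeePPPe   [P → e e]
eeeeeeeePPPe => eeeeeeeeeePPe   [P → e e]
eeeeeeeeeePPe => eeeeeeeeeeeePe   [P → e e]
eeeeeeeeeeeePe => eeeeeeeeeeeeeee   [P → e e]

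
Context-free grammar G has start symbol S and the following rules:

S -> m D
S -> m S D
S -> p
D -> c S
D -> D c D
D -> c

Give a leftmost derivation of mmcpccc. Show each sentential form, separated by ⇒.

S⇒mSD⇒mmDD⇒mmDcDD⇒mmcScDD⇒mmcpcDD⇒mmcpccD⇒mmcpccc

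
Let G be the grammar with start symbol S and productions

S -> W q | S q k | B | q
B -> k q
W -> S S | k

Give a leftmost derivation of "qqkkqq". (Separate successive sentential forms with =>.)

S => Wq => SSq => SqkSq => qqkSq => qqkBq => qqkkqq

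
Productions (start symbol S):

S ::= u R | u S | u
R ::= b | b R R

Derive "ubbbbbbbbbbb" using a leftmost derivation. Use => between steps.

S=>uR=>ubRR=>ubbRRR=>ubbbRRRR=>ubbbbRRRRR=>ubbbbbRRRRRR=>ubbbbbbRRRRR=>ubbbbbbbRRRR=>ubbbbbbbbRRR=>ubbbbbbbbbRR=>ubbbbbbbbbbR=>ubbbbbbbbbbb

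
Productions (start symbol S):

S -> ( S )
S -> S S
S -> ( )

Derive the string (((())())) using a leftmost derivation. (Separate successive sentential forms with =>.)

S => (S) => ((S)) => ((SS)) => (((S)S)) => (((())S)) => (((())()))

S => (S)   [S -> ( S )]
(S) => ((S))   [S -> ( S )]
((S)) => ((SS))   [S -> S S]
((SS)) => (((S)S))   [S -> ( S )]
(((S)S)) => (((())S))   [S -> ( )]
(((())S)) => (((())()))   [S -> ( )]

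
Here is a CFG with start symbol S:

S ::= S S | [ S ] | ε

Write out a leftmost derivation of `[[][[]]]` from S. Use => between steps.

S=>[S]=>[SS]=>[[S]S]=>[[]S]=>[[]SS]=>[[][S]S]=>[[][[S]]S]=>[[][[]]S]=>[[][[]]]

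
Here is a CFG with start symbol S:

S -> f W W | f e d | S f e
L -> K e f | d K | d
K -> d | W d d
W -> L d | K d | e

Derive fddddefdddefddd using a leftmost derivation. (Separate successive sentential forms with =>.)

S => fWW => fLdW => fKefdW => fWddefdW => fLdddefdW => fKefdddefdW => fWddefdddefdW => fLdddefdddefdW => fddddefdddefdW => fddddefdddefdKd => fddddefdddefddd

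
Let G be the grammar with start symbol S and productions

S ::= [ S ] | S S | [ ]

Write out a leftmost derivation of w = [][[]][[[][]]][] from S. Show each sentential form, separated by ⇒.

S ⇒ SS ⇒ []S ⇒ []SS ⇒ []SSS ⇒ [][S]SS ⇒ [][[]]SS ⇒ [][[]][S]S ⇒ [][[]][[S]]S ⇒ [][[]][[SS]]S ⇒ [][[]][[[]S]]S ⇒ [][[]][[[][]]]S ⇒ [][[]][[[][]]][]

S ⇒ SS   [S ::= S S]
SS ⇒ []S   [S ::= [ ]]
[]S ⇒ []SS   [S ::= S S]
[]SS ⇒ []SSS   [S ::= S S]
[]SSS ⇒ [][S]SS   [S ::= [ S ]]
[][S]SS ⇒ [][[]]SS   [S ::= [ ]]
[][[]]SS ⇒ [][[]][S]S   [S ::= [ S ]]
[][[]][S]S ⇒ [][[]][[S]]S   [S ::= [ S ]]
[][[]][[S]]S ⇒ [][[]][[SS]]S   [S ::= S S]
[][[]][[SS]]S ⇒ [][[]][[[]S]]S   [S ::= [ ]]
[][[]][[[]S]]S ⇒ [][[]][[[][]]]S   [S ::= [ ]]
[][[]][[[][]]]S ⇒ [][[]][[[][]]][]   [S ::= [ ]]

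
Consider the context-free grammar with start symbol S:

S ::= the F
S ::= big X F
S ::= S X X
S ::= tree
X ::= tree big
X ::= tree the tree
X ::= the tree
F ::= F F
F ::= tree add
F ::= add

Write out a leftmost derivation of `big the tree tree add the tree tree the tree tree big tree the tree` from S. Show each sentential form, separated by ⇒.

S ⇒ S X X ⇒ S X X X X ⇒ big X F X X X X ⇒ big the tree F X X X X ⇒ big the tree tree add X X X X ⇒ big the tree tree add the tree X X X ⇒ big the tree tree add the tree tree the tree X X ⇒ big the tree tree add the tree tree the tree tree big X ⇒ big the tree tree add the tree tree the tree tree big tree the tree

S ⇒ S X X   [S ::= S X X]
S X X ⇒ S X X X X   [S ::= S X X]
S X X X X ⇒ big X F X X X X   [S ::= big X F]
big X F X X X X ⇒ big the tree F X X X X   [X ::= the tree]
big the tree F X X X X ⇒ big the tree tree add X X X X   [F ::= tree add]
big the tree tree add X X X X ⇒ big the tree tree add the tree X X X   [X ::= the tree]
big the tree tree add the tree X X X ⇒ big the tree tree add the tree tree the tree X X   [X ::= tree the tree]
big the tree tree add the tree tree the tree X X ⇒ big the tree tree add the tree tree the tree tree big X   [X ::= tree big]
big the tree tree add the tree tree the tree tree big X ⇒ big the tree tree add the tree tree the tree tree big tree the tree   [X ::= tree the tree]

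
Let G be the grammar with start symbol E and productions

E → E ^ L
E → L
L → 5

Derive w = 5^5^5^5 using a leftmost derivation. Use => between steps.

E => E^L => E^L^L => E^L^L^L => L^L^L^L => 5^L^L^L => 5^5^L^L => 5^5^5^L => 5^5^5^5

E => E^L   [E → E ^ L]
E^L => E^L^L   [E → E ^ L]
E^L^L => E^L^L^L   [E → E ^ L]
E^L^L^L => L^L^L^L   [E → L]
L^L^L^L => 5^L^L^L   [L → 5]
5^L^L^L => 5^5^L^L   [L → 5]
5^5^L^L => 5^5^5^L   [L → 5]
5^5^5^L => 5^5^5^5   [L → 5]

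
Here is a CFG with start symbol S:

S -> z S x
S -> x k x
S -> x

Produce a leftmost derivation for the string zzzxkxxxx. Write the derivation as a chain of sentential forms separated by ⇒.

S ⇒ zSx   [S -> z S x]
zSx ⇒ zzSxx   [S -> z S x]
zzSxx ⇒ zzzSxxx   [S -> z S x]
zzzSxxx ⇒ zzzxkxxxx   [S -> x k x]

S ⇒ zSx ⇒ zzSxx ⇒ zzzSxxx ⇒ zzzxkxxxx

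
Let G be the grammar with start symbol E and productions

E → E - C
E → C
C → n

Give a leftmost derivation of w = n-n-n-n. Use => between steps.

E => E-C => E-C-C => E-C-C-C => C-C-C-C => n-C-C-C => n-n-C-C => n-n-n-C => n-n-n-n

E => E-C   [E → E - C]
E-C => E-C-C   [E → E - C]
E-C-C => E-C-C-C   [E → E - C]
E-C-C-C => C-C-C-C   [E → C]
C-C-C-C => n-C-C-C   [C → n]
n-C-C-C => n-n-C-C   [C → n]
n-n-C-C => n-n-n-C   [C → n]
n-n-n-C => n-n-n-n   [C → n]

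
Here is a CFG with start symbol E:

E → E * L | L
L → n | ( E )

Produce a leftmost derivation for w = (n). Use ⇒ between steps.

E ⇒ L ⇒ (E) ⇒ (L) ⇒ (n)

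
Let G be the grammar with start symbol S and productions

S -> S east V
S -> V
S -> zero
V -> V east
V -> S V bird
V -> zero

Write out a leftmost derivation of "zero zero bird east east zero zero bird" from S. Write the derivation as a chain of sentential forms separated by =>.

S => V => S V bird => S east V V bird => V east V V bird => V east east V V bird => S V bird east east V V bird => zero V bird east east V V bird => zero zero bird east east V V bird => zero zero bird east east zero V bird => zero zero bird east east zero zero bird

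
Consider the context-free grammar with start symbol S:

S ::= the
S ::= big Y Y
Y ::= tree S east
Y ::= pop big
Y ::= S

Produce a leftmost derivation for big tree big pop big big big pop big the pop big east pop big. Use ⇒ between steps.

S ⇒ big Y Y ⇒ big tree S east Y ⇒ big tree big Y Y east Y ⇒ big tree big pop big Y east Y ⇒ big tree big pop big S east Y ⇒ big tree big pop big big Y Y east Y ⇒ big tree big pop big big S Y east Y ⇒ big tree big pop big big big Y Y Y east Y ⇒ big tree big pop big big big pop big Y Y east Y ⇒ big tree big pop big big big pop big S Y east Y ⇒ big tree big pop big big big pop big the Y east Y ⇒ big tree big pop big big big pop big the pop big east Y ⇒ big tree big pop big big big pop big the pop big east pop big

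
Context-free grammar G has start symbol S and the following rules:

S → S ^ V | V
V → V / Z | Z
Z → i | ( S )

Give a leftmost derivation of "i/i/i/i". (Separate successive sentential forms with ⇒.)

S ⇒ V ⇒ V/Z ⇒ V/Z/Z ⇒ V/Z/Z/Z ⇒ Z/Z/Z/Z ⇒ i/Z/Z/Z ⇒ i/i/Z/Z ⇒ i/i/i/Z ⇒ i/i/i/i

S ⇒ V   [S → V]
V ⇒ V/Z   [V → V / Z]
V/Z ⇒ V/Z/Z   [V → V / Z]
V/Z/Z ⇒ V/Z/Z/Z   [V → V / Z]
V/Z/Z/Z ⇒ Z/Z/Z/Z   [V → Z]
Z/Z/Z/Z ⇒ i/Z/Z/Z   [Z → i]
i/Z/Z/Z ⇒ i/i/Z/Z   [Z → i]
i/i/Z/Z ⇒ i/i/i/Z   [Z → i]
i/i/i/Z ⇒ i/i/i/i   [Z → i]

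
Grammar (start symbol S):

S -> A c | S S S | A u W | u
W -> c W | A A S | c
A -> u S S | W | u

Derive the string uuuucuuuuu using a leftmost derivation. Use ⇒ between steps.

S ⇒ SSS ⇒ AuWSS ⇒ uuWSS ⇒ uuAASSS ⇒ uuuSSASSS ⇒ uuuAcSASSS ⇒ uuuucSASSS ⇒ uuuucuASSS ⇒ uuuucuuSSS ⇒ uuuucuuuSS ⇒ uuuucuuuuS ⇒ uuuucuuuuu

S ⇒ SSS   [S -> S S S]
SSS ⇒ AuWSS   [S -> A u W]
AuWSS ⇒ uuWSS   [A -> u]
uuWSS ⇒ uuAASSS   [W -> A A S]
uuAASSS ⇒ uuuSSASSS   [A -> u S S]
uuuSSASSS ⇒ uuuAcSASSS   [S -> A c]
uuuAcSASSS ⇒ uuuucSASSS   [A -> u]
uuuucSASSS ⇒ uuuucuASSS   [S -> u]
uuuucuASSS ⇒ uuuucuuSSS   [A -> u]
uuuucuuSSS ⇒ uuuucuuuSS   [S -> u]
uuuucuuuSS ⇒ uuuucuuuuS   [S -> u]
uuuucuuuuS ⇒ uuuucuuuuu   [S -> u]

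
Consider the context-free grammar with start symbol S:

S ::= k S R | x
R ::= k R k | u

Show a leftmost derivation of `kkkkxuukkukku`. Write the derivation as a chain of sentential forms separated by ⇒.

S ⇒ kSR ⇒ kkSRR ⇒ kkkSRRR ⇒ kkkkSRRRR ⇒ kkkkxRRRR ⇒ kkkkxuRRR ⇒ kkkkxuuRR ⇒ kkkkxuukRkR ⇒ kkkkxuukkRkkR ⇒ kkkkxuukkukkR ⇒ kkkkxuukkukku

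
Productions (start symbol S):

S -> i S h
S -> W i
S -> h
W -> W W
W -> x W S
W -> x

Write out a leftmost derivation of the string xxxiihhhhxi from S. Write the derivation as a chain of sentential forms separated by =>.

S => Wi => WWi => xWSWi => xxWSSWi => xxxSSWi => xxxiShSWi => xxxiiShhSWi => xxxiihhhSWi => xxxiihhhhWi => xxxiihhhhxi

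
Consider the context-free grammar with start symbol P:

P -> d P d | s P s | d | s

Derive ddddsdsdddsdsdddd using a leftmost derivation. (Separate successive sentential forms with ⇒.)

P ⇒ dPd   [P -> d P d]
dPd ⇒ ddPdd   [P -> d P d]
ddPdd ⇒ dddPddd   [P -> d P d]
dddPddd ⇒ ddddPdddd   [P -> d P d]
ddddPdddd ⇒ ddddsPsdddd   [P -> s P s]
ddddsPsdddd ⇒ ddddsdPdsdddd   [P -> d P d]
ddddsdPdsdddd ⇒ ddddsdsPsdsdddd   [P -> s P s]
ddddsdsPsdsdddd ⇒ ddddsdsdPdsdsdddd   [P -> d P d]
ddddsdsdPdsdsdddd ⇒ ddddsdsdddsdsdddd   [P -> d]

P⇒dPd⇒ddPdd⇒dddPddd⇒ddddPdddd⇒ddddsPsdddd⇒ddddsdPdsdddd⇒ddddsdsPsdsdddd⇒ddddsdsdPdsdsdddd⇒ddddsdsdddsdsdddd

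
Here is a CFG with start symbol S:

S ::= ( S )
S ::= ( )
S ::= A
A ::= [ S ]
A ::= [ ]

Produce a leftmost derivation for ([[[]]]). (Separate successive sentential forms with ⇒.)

S ⇒ (S)   [S ::= ( S )]
(S) ⇒ (A)   [S ::= A]
(A) ⇒ ([S])   [A ::= [ S ]]
([S]) ⇒ ([A])   [S ::= A]
([A]) ⇒ ([[S]])   [A ::= [ S ]]
([[S]]) ⇒ ([[A]])   [S ::= A]
([[A]]) ⇒ ([[[]]])   [A ::= [ ]]

S⇒(S)⇒(A)⇒([S])⇒([A])⇒([[S]])⇒([[A]])⇒([[[]]])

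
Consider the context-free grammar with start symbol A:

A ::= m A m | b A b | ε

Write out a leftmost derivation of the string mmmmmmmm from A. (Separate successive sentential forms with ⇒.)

A ⇒ mAm   [A ::= m A m]
mAm ⇒ mmAmm   [A ::= m A m]
mmAmm ⇒ mmmAmmm   [A ::= m A m]
mmmAmmm ⇒ mmmmAmmmm   [A ::= m A m]
mmmmAmmmm ⇒ mmmmmmmm   [A ::= ε]

A⇒mAm⇒mmAmm⇒mmmAmmm⇒mmmmAmmmm⇒mmmmmmmm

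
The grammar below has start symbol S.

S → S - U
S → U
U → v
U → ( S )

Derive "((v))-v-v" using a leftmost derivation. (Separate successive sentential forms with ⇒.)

S ⇒ S-U ⇒ S-U-U ⇒ U-U-U ⇒ (S)-U-U ⇒ (U)-U-U ⇒ ((S))-U-U ⇒ ((U))-U-U ⇒ ((v))-U-U ⇒ ((v))-v-U ⇒ ((v))-v-v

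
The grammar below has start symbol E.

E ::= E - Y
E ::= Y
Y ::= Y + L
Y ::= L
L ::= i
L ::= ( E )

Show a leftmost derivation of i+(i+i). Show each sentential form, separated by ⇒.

E⇒Y⇒Y+L⇒L+L⇒i+L⇒i+(E)⇒i+(Y)⇒i+(Y+L)⇒i+(L+L)⇒i+(i+L)⇒i+(i+i)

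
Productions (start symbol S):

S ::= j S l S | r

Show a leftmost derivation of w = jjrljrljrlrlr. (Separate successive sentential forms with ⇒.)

S⇒jSlS⇒jjSlSlS⇒jjrlSlS⇒jjrljSlSlS⇒jjrljrlSlS⇒jjrljrljSlSlS⇒jjrljrljrlSlS⇒jjrljrljrlrlS⇒jjrljrljrlrlr

S ⇒ jSlS   [S ::= j S l S]
jSlS ⇒ jjSlSlS   [S ::= j S l S]
jjSlSlS ⇒ jjrlSlS   [S ::= r]
jjrlSlS ⇒ jjrljSlSlS   [S ::= j S l S]
jjrljSlSlS ⇒ jjrljrlSlS   [S ::= r]
jjrljrlSlS ⇒ jjrljrljSlSlS   [S ::= j S l S]
jjrljrljSlSlS ⇒ jjrljrljrlSlS   [S ::= r]
jjrljrljrlSlS ⇒ jjrljrljrlrlS   [S ::= r]
jjrljrljrlrlS ⇒ jjrljrljrlrlr   [S ::= r]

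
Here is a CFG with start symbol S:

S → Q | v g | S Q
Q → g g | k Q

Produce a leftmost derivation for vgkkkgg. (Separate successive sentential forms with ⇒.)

S ⇒ SQ ⇒ vgQ ⇒ vgkQ ⇒ vgkkQ ⇒ vgkkkQ ⇒ vgkkkgg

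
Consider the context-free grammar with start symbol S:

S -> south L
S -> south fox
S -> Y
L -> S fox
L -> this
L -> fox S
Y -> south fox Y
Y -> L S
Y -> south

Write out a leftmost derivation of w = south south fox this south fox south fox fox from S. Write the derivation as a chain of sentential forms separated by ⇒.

S ⇒ south L ⇒ south S fox ⇒ south south L fox ⇒ south south fox S fox ⇒ south south fox Y fox ⇒ south south fox L S fox ⇒ south south fox this S fox ⇒ south south fox this south L fox ⇒ south south fox this south fox S fox ⇒ south south fox this south fox south fox fox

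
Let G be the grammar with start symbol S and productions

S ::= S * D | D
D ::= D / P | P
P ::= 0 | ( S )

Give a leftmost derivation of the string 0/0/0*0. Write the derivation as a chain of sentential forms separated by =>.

S => S*D => D*D => D/P*D => D/P/P*D => P/P/P*D => 0/P/P*D => 0/0/P*D => 0/0/0*D => 0/0/0*P => 0/0/0*0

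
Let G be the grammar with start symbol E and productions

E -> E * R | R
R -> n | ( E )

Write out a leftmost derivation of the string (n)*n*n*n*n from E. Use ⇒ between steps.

E ⇒ E*R ⇒ E*R*R ⇒ E*R*R*R ⇒ E*R*R*R*R ⇒ R*R*R*R*R ⇒ (E)*R*R*R*R ⇒ (R)*R*R*R*R ⇒ (n)*R*R*R*R ⇒ (n)*n*R*R*R ⇒ (n)*n*n*R*R ⇒ (n)*n*n*n*R ⇒ (n)*n*n*n*n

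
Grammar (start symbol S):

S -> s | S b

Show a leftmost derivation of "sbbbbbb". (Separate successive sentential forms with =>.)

S => Sb => Sbb => Sbbb => Sbbbb => Sbbbbb => Sbbbbbb => sbbbbbb

S => Sb   [S -> S b]
Sb => Sbb   [S -> S b]
Sbb => Sbbb   [S -> S b]
Sbbb => Sbbbb   [S -> S b]
Sbbbb => Sbbbbb   [S -> S b]
Sbbbbb => Sbbbbbb   [S -> S b]
Sbbbbbb => sbbbbbb   [S -> s]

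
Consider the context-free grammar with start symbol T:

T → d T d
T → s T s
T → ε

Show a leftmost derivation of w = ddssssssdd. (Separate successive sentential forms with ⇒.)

T ⇒ dTd   [T → d T d]
dTd ⇒ ddTdd   [T → d T d]
ddTdd ⇒ ddsTsdd   [T → s T s]
ddsTsdd ⇒ ddssTssdd   [T → s T s]
ddssTssdd ⇒ ddsssTsssdd   [T → s T s]
ddsssTsssdd ⇒ ddssssssdd   [T → ε]

T ⇒ dTd ⇒ ddTdd ⇒ ddsTsdd ⇒ ddssTssdd ⇒ ddsssTsssdd ⇒ ddssssssdd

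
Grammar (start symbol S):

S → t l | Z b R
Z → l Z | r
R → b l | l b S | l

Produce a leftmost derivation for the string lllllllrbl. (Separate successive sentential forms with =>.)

S => ZbR => lZbR => llZbR => lllZbR => llllZbR => lllllZbR => llllllZbR => lllllllZbR => lllllllrbR => lllllllrbl

S => ZbR   [S → Z b R]
ZbR => lZbR   [Z → l Z]
lZbR => llZbR   [Z → l Z]
llZbR => lllZbR   [Z → l Z]
lllZbR => llllZbR   [Z → l Z]
llllZbR => lllllZbR   [Z → l Z]
lllllZbR => llllllZbR   [Z → l Z]
llllllZbR => lllllllZbR   [Z → l Z]
lllllllZbR => lllllllrbR   [Z → r]
lllllllrbR => lllllllrbl   [R → l]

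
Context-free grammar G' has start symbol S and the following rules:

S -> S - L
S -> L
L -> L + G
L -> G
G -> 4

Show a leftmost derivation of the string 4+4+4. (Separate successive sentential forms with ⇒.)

S ⇒ L ⇒ L+G ⇒ L+G+G ⇒ G+G+G ⇒ 4+G+G ⇒ 4+4+G ⇒ 4+4+4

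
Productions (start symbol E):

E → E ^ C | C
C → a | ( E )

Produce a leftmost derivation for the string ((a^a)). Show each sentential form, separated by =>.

E => C => (E) => (C) => ((E)) => ((E^C)) => ((C^C)) => ((a^C)) => ((a^a))

E => C   [E → C]
C => (E)   [C → ( E )]
(E) => (C)   [E → C]
(C) => ((E))   [C → ( E )]
((E)) => ((E^C))   [E → E ^ C]
((E^C)) => ((C^C))   [E → C]
((C^C)) => ((a^C))   [C → a]
((a^C)) => ((a^a))   [C → a]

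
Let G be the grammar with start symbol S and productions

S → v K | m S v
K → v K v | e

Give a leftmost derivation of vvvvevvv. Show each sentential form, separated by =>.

S => vK   [S → v K]
vK => vvKv   [K → v K v]
vvKv => vvvKvv   [K → v K v]
vvvKvv => vvvvKvvv   [K → v K v]
vvvvKvvv => vvvvevvv   [K → e]

S => vK => vvKv => vvvKvv => vvvvKvvv => vvvvevvv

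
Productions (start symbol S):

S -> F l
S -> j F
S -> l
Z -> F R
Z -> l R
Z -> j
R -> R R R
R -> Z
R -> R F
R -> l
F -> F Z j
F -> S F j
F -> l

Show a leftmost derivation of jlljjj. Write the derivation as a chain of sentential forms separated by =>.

S=>jF=>jFZj=>jSFjZj=>jlFjZj=>jlljZj=>jlljjj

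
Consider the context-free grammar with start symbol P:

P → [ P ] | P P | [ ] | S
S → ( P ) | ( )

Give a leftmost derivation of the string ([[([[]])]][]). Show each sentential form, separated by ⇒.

P ⇒ S ⇒ (P) ⇒ (PP) ⇒ ([P]P) ⇒ ([[P]]P) ⇒ ([[S]]P) ⇒ ([[(P)]]P) ⇒ ([[([P])]]P) ⇒ ([[([[]])]]P) ⇒ ([[([[]])]][])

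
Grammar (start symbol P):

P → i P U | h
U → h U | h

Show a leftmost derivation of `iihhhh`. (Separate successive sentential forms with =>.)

P => iPU   [P → i P U]
iPU => iiPUU   [P → i P U]
iiPUU => iihUU   [P → h]
iihUU => iihhUU   [U → h U]
iihhUU => iihhhU   [U → h]
iihhhU => iihhhh   [U → h]

P => iPU => iiPUU => iihUU => iihhUU => iihhhU => iihhhh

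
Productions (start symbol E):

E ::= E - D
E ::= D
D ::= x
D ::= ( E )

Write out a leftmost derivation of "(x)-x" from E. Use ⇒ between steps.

E⇒E-D⇒D-D⇒(E)-D⇒(D)-D⇒(x)-D⇒(x)-x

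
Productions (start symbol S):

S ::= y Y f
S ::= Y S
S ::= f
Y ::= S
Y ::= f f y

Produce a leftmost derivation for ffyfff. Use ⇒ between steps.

S ⇒ YS   [S ::= Y S]
YS ⇒ SS   [Y ::= S]
SS ⇒ YSS   [S ::= Y S]
YSS ⇒ ffySS   [Y ::= f f y]
ffySS ⇒ ffyYSS   [S ::= Y S]
ffyYSS ⇒ ffySSS   [Y ::= S]
ffySSS ⇒ ffyfSS   [S ::= f]
ffyfSS ⇒ ffyffS   [S ::= f]
ffyffS ⇒ ffyfff   [S ::= f]

S ⇒ YS ⇒ SS ⇒ YSS ⇒ ffySS ⇒ ffyYSS ⇒ ffySSS ⇒ ffyfSS ⇒ ffyffS ⇒ ffyfff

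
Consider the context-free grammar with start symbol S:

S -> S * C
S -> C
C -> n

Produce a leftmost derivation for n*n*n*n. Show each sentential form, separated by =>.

S => S*C => S*C*C => S*C*C*C => C*C*C*C => n*C*C*C => n*n*C*C => n*n*n*C => n*n*n*n

S => S*C   [S -> S * C]
S*C => S*C*C   [S -> S * C]
S*C*C => S*C*C*C   [S -> S * C]
S*C*C*C => C*C*C*C   [S -> C]
C*C*C*C => n*C*C*C   [C -> n]
n*C*C*C => n*n*C*C   [C -> n]
n*n*C*C => n*n*n*C   [C -> n]
n*n*n*C => n*n*n*n   [C -> n]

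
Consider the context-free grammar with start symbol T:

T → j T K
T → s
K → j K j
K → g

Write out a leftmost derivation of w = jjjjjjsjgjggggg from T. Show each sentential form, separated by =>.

T => jTK => jjTKK => jjjTKKK => jjjjTKKKK => jjjjjTKKKKK => jjjjjjTKKKKKK => jjjjjjsKKKKKK => jjjjjjsjKjKKKKK => jjjjjjsjgjKKKKK => jjjjjjsjgjgKKKK => jjjjjjsjgjggKKK => jjjjjjsjgjgggKK => jjjjjjsjgjggggK => jjjjjjsjgjggggg

T => jTK   [T → j T K]
jTK => jjTKK   [T → j T K]
jjTKK => jjjTKKK   [T → j T K]
jjjTKKK => jjjjTKKKK   [T → j T K]
jjjjTKKKK => jjjjjTKKKKK   [T → j T K]
jjjjjTKKKKK => jjjjjjTKKKKKK   [T → j T K]
jjjjjjTKKKKKK => jjjjjjsKKKKKK   [T → s]
jjjjjjsKKKKKK => jjjjjjsjKjKKKKK   [K → j K j]
jjjjjjsjKjKKKKK => jjjjjjsjgjKKKKK   [K → g]
jjjjjjsjgjKKKKK => jjjjjjsjgjgKKKK   [K → g]
jjjjjjsjgjgKKKK => jjjjjjsjgjggKKK   [K → g]
jjjjjjsjgjggKKK => jjjjjjsjgjgggKK   [K → g]
jjjjjjsjgjgggKK => jjjjjjsjgjggggK   [K → g]
jjjjjjsjgjggggK => jjjjjjsjgjggggg   [K → g]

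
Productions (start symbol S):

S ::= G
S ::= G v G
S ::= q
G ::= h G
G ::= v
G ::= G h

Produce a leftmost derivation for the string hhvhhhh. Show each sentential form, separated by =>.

S => G   [S ::= G]
G => Gh   [G ::= G h]
Gh => hGh   [G ::= h G]
hGh => hGhh   [G ::= G h]
hGhh => hGhhh   [G ::= G h]
hGhhh => hGhhhh   [G ::= G h]
hGhhhh => hhGhhhh   [G ::= h G]
hhGhhhh => hhvhhhh   [G ::= v]

S=>G=>Gh=>hGh=>hGhh=>hGhhh=>hGhhhh=>hhGhhhh=>hhvhhhh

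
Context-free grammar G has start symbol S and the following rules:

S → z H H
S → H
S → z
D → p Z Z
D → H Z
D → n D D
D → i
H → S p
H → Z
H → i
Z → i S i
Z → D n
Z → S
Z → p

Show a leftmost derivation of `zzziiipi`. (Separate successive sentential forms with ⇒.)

S ⇒ zHH   [S → z H H]
zHH ⇒ zSpH   [H → S p]
zSpH ⇒ zzHHpH   [S → z H H]
zzHHpH ⇒ zzZHpH   [H → Z]
zzZHpH ⇒ zzSHpH   [Z → S]
zzSHpH ⇒ zzzHHHpH   [S → z H H]
zzzHHHpH ⇒ zzziHHpH   [H → i]
zzziHHpH ⇒ zzziiHpH   [H → i]
zzziiHpH ⇒ zzziiipH   [H → i]
zzziiipH ⇒ zzziiipi   [H → i]

S ⇒ zHH ⇒ zSpH ⇒ zzHHpH ⇒ zzZHpH ⇒ zzSHpH ⇒ zzzHHHpH ⇒ zzziHHpH ⇒ zzziiHpH ⇒ zzziiipH ⇒ zzziiipi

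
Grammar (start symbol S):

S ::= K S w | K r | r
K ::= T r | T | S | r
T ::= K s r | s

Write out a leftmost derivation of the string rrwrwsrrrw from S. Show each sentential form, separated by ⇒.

S⇒KSw⇒TrSw⇒KsrrSw⇒SsrrSw⇒KSwsrrSw⇒SSwsrrSw⇒KSwSwsrrSw⇒SSwSwsrrSw⇒rSwSwsrrSw⇒rrwSwsrrSw⇒rrwrwsrrSw⇒rrwrwsrrrw

S ⇒ KSw   [S ::= K S w]
KSw ⇒ TrSw   [K ::= T r]
TrSw ⇒ KsrrSw   [T ::= K s r]
KsrrSw ⇒ SsrrSw   [K ::= S]
SsrrSw ⇒ KSwsrrSw   [S ::= K S w]
KSwsrrSw ⇒ SSwsrrSw   [K ::= S]
SSwsrrSw ⇒ KSwSwsrrSw   [S ::= K S w]
KSwSwsrrSw ⇒ SSwSwsrrSw   [K ::= S]
SSwSwsrrSw ⇒ rSwSwsrrSw   [S ::= r]
rSwSwsrrSw ⇒ rrwSwsrrSw   [S ::= r]
rrwSwsrrSw ⇒ rrwrwsrrSw   [S ::= r]
rrwrwsrrSw ⇒ rrwrwsrrrw   [S ::= r]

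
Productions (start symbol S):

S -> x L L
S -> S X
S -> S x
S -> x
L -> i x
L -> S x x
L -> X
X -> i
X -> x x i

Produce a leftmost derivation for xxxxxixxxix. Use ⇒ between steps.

S ⇒ Sx   [S -> S x]
Sx ⇒ SXx   [S -> S X]
SXx ⇒ xLLXx   [S -> x L L]
xLLXx ⇒ xSxxLXx   [L -> S x x]
xSxxLXx ⇒ xSxxxLXx   [S -> S x]
xSxxxLXx ⇒ xxxxxLXx   [S -> x]
xxxxxLXx ⇒ xxxxxixXx   [L -> i x]
xxxxxixXx ⇒ xxxxxixxxix   [X -> x x i]

S⇒Sx⇒SXx⇒xLLXx⇒xSxxLXx⇒xSxxxLXx⇒xxxxxLXx⇒xxxxxixXx⇒xxxxxixxxix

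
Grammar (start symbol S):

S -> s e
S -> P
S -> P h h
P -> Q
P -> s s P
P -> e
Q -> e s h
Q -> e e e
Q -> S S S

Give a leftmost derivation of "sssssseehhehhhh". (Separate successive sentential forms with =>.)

S=>Phh=>ssPhh=>ssQhh=>ssSSShh=>ssPSShh=>ssssPSShh=>ssssssPSShh=>sssssseSShh=>ssssssePhhShh=>sssssseehhShh=>sssssseehhPhhhh=>sssssseehhehhhh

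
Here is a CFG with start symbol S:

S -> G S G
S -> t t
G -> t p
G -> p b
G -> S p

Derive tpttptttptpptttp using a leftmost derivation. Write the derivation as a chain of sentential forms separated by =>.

S=>GSG=>SpSG=>GSGpSG=>tpSGpSG=>tpGSGGpSG=>tpSpSGGpSG=>tpttpSGGpSG=>tpttpttGGpSG=>tpttptttpGpSG=>tpttptttptppSG=>tpttptttptppttG=>tpttptttptpptttp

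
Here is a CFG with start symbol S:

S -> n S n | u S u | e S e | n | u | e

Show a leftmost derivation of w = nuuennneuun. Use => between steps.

S=>nSn=>nuSun=>nuuSuun=>nuueSeuun=>nuuenSneuun=>nuuennneuun

S => nSn   [S -> n S n]
nSn => nuSun   [S -> u S u]
nuSun => nuuSuun   [S -> u S u]
nuuSuun => nuueSeuun   [S -> e S e]
nuueSeuun => nuuenSneuun   [S -> n S n]
nuuenSneuun => nuuennneuun   [S -> n]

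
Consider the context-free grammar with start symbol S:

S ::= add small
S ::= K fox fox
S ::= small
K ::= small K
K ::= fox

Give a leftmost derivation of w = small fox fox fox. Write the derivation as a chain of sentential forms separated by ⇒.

S ⇒ K fox fox   [S ::= K fox fox]
K fox fox ⇒ small K fox fox   [K ::= small K]
small K fox fox ⇒ small fox fox fox   [K ::= fox]

S ⇒ K fox fox ⇒ small K fox fox ⇒ small fox fox fox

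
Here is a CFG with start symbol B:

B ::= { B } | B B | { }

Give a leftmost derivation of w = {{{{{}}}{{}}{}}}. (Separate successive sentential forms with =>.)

B => {B} => {{B}} => {{BB}} => {{BBB}} => {{{B}BB}} => {{{{B}}BB}} => {{{{{}}}BB}} => {{{{{}}}{B}B}} => {{{{{}}}{{}}B}} => {{{{{}}}{{}}{}}}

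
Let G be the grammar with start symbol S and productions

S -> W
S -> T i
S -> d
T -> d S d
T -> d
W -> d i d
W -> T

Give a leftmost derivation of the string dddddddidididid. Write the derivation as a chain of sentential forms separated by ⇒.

S ⇒ W ⇒ T ⇒ dSd ⇒ dTid ⇒ ddSdid ⇒ ddTidid ⇒ dddSdidid ⇒ dddTididid ⇒ ddddSdididid ⇒ ddddTidididid ⇒ dddddSdidididid ⇒ dddddddidididid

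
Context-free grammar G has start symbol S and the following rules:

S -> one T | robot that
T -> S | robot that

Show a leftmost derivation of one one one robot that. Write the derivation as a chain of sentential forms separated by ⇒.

S ⇒ one T ⇒ one S ⇒ one one T ⇒ one one S ⇒ one one one T ⇒ one one one S ⇒ one one one robot that

S ⇒ one T   [S -> one T]
one T ⇒ one S   [T -> S]
one S ⇒ one one T   [S -> one T]
one one T ⇒ one one S   [T -> S]
one one S ⇒ one one one T   [S -> one T]
one one one T ⇒ one one one S   [T -> S]
one one one S ⇒ one one one robot that   [S -> robot that]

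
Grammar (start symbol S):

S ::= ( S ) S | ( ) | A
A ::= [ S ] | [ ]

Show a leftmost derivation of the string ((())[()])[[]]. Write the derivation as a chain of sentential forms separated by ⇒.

S ⇒ (S)S   [S ::= ( S ) S]
(S)S ⇒ ((S)S)S   [S ::= ( S ) S]
((S)S)S ⇒ ((())S)S   [S ::= ( )]
((())S)S ⇒ ((())A)S   [S ::= A]
((())A)S ⇒ ((())[S])S   [A ::= [ S ]]
((())[S])S ⇒ ((())[()])S   [S ::= ( )]
((())[()])S ⇒ ((())[()])A   [S ::= A]
((())[()])A ⇒ ((())[()])[S]   [A ::= [ S ]]
((())[()])[S] ⇒ ((())[()])[A]   [S ::= A]
((())[()])[A] ⇒ ((())[()])[[]]   [A ::= [ ]]

S ⇒ (S)S ⇒ ((S)S)S ⇒ ((())S)S ⇒ ((())A)S ⇒ ((())[S])S ⇒ ((())[()])S ⇒ ((())[()])A ⇒ ((())[()])[S] ⇒ ((())[()])[A] ⇒ ((())[()])[[]]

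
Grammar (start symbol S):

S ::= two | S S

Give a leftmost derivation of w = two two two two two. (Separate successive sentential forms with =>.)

S => S S => two S => two S S => two S S S => two two S S => two two S S S => two two two S S => two two two two S => two two two two two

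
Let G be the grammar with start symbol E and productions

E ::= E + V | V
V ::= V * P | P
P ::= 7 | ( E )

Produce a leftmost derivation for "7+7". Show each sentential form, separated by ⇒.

E ⇒ E+V ⇒ V+V ⇒ P+V ⇒ 7+V ⇒ 7+P ⇒ 7+7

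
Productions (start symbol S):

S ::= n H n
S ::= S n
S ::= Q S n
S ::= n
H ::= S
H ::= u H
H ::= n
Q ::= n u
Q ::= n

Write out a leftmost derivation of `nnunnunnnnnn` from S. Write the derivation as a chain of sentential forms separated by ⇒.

S ⇒ Sn ⇒ nHnn ⇒ nSnn ⇒ nQSnnn ⇒ nnuSnnn ⇒ nnuQSnnnn ⇒ nnunSnnnn ⇒ nnunnHnnnnn ⇒ nnunnuHnnnnn ⇒ nnunnunnnnnn

S ⇒ Sn   [S ::= S n]
Sn ⇒ nHnn   [S ::= n H n]
nHnn ⇒ nSnn   [H ::= S]
nSnn ⇒ nQSnnn   [S ::= Q S n]
nQSnnn ⇒ nnuSnnn   [Q ::= n u]
nnuSnnn ⇒ nnuQSnnnn   [S ::= Q S n]
nnuQSnnnn ⇒ nnunSnnnn   [Q ::= n]
nnunSnnnn ⇒ nnunnHnnnnn   [S ::= n H n]
nnunnHnnnnn ⇒ nnunnuHnnnnn   [H ::= u H]
nnunnuHnnnnn ⇒ nnunnunnnnnn   [H ::= n]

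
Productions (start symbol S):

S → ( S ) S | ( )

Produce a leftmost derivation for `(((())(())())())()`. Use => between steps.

S => (S)S   [S → ( S ) S]
(S)S => ((S)S)S   [S → ( S ) S]
((S)S)S => (((S)S)S)S   [S → ( S ) S]
(((S)S)S)S => (((())S)S)S   [S → ( )]
(((())S)S)S => (((())(S)S)S)S   [S → ( S ) S]
(((())(S)S)S)S => (((())(())S)S)S   [S → ( )]
(((())(())S)S)S => (((())(())())S)S   [S → ( )]
(((())(())())S)S => (((())(())())())S   [S → ( )]
(((())(())())())S => (((())(())())())()   [S → ( )]

S => (S)S => ((S)S)S => (((S)S)S)S => (((())S)S)S => (((())(S)S)S)S => (((())(())S)S)S => (((())(())())S)S => (((())(())())())S => (((())(())())())()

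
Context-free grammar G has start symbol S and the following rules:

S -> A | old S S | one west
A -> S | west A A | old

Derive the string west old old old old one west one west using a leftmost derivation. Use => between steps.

S => A => west A A => west old A => west old S => west old old S S => west old old A S => west old old old S => west old old old old S S => west old old old old one west S => west old old old old one west one west

S => A   [S -> A]
A => west A A   [A -> west A A]
west A A => west old A   [A -> old]
west old A => west old S   [A -> S]
west old S => west old old S S   [S -> old S S]
west old old S S => west old old A S   [S -> A]
west old old A S => west old old old S   [A -> old]
west old old old S => west old old old old S S   [S -> old S S]
west old old old old S S => west old old old old one west S   [S -> one west]
west old old old old one west S => west old old old old one west one west   [S -> one west]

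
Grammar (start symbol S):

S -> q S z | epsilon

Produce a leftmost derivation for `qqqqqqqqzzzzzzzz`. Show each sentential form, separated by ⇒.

S ⇒ qSz ⇒ qqSzz ⇒ qqqSzzz ⇒ qqqqSzzzz ⇒ qqqqqSzzzzz ⇒ qqqqqqSzzzzzz ⇒ qqqqqqqSzzzzzzz ⇒ qqqqqqqqSzzzzzzzz ⇒ qqqqqqqqzzzzzzzz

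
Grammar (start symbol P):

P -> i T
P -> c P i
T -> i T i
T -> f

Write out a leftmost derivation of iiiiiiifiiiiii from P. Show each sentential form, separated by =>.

P=>iT=>iiTi=>iiiTii=>iiiiTiii=>iiiiiTiiii=>iiiiiiTiiiii=>iiiiiiiTiiiiii=>iiiiiiifiiiiii

P => iT   [P -> i T]
iT => iiTi   [T -> i T i]
iiTi => iiiTii   [T -> i T i]
iiiTii => iiiiTiii   [T -> i T i]
iiiiTiii => iiiiiTiiii   [T -> i T i]
iiiiiTiiii => iiiiiiTiiiii   [T -> i T i]
iiiiiiTiiiii => iiiiiiiTiiiiii   [T -> i T i]
iiiiiiiTiiiiii => iiiiiiifiiiiii   [T -> f]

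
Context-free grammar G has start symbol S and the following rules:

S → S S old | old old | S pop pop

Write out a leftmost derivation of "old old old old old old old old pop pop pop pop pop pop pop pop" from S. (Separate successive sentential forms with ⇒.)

S ⇒ S pop pop   [S → S pop pop]
S pop pop ⇒ S pop pop pop pop   [S → S pop pop]
S pop pop pop pop ⇒ S pop pop pop pop pop pop   [S → S pop pop]
S pop pop pop pop pop pop ⇒ S pop pop pop pop pop pop pop pop   [S → S pop pop]
S pop pop pop pop pop pop pop pop ⇒ S S old pop pop pop pop pop pop pop pop   [S → S S old]
S S old pop pop pop pop pop pop pop pop ⇒ S S old S old pop pop pop pop pop pop pop pop   [S → S S old]
S S old S old pop pop pop pop pop pop pop pop ⇒ old old S old S old pop pop pop pop pop pop pop pop   [S → old old]
old old S old S old pop pop pop pop pop pop pop pop ⇒ old old old old old S old pop pop pop pop pop pop pop pop   [S → old old]
old old old old old S old pop pop pop pop pop pop pop pop ⇒ old old old old old old old old pop pop pop pop pop pop pop pop   [S → old old]

S ⇒ S pop pop ⇒ S pop pop pop pop ⇒ S pop pop pop pop pop pop ⇒ S pop pop pop pop pop pop pop pop ⇒ S S old pop pop pop pop pop pop pop pop ⇒ S S old S old pop pop pop pop pop pop pop pop ⇒ old old S old S old pop pop pop pop pop pop pop pop ⇒ old old old old old S old pop pop pop pop pop pop pop pop ⇒ old old old old old old old old pop pop pop pop pop pop pop pop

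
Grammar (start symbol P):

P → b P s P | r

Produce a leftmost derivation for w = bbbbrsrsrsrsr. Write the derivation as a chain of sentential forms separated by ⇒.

P ⇒ bPsP   [P → b P s P]
bPsP ⇒ bbPsPsP   [P → b P s P]
bbPsPsP ⇒ bbbPsPsPsP   [P → b P s P]
bbbPsPsPsP ⇒ bbbbPsPsPsPsP   [P → b P s P]
bbbbPsPsPsPsP ⇒ bbbbrsPsPsPsP   [P → r]
bbbbrsPsPsPsP ⇒ bbbbrsrsPsPsP   [P → r]
bbbbrsrsPsPsP ⇒ bbbbrsrsrsPsP   [P → r]
bbbbrsrsrsPsP ⇒ bbbbrsrsrsrsP   [P → r]
bbbbrsrsrsrsP ⇒ bbbbrsrsrsrsr   [P → r]

P ⇒ bPsP ⇒ bbPsPsP ⇒ bbbPsPsPsP ⇒ bbbbPsPsPsPsP ⇒ bbbbrsPsPsPsP ⇒ bbbbrsrsPsPsP ⇒ bbbbrsrsrsPsP ⇒ bbbbrsrsrsrsP ⇒ bbbbrsrsrsrsr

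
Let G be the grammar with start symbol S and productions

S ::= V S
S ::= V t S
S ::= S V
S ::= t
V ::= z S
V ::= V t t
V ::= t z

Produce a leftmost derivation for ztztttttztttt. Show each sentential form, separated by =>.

S => VtS   [S ::= V t S]
VtS => VtttS   [V ::= V t t]
VtttS => zStttS   [V ::= z S]
zStttS => zVtStttS   [S ::= V t S]
zVtStttS => zVtttStttS   [V ::= V t t]
zVtttStttS => ztztttStttS   [V ::= t z]
ztztttStttS => ztztttSVtttS   [S ::= S V]
ztztttSVtttS => ztzttttVtttS   [S ::= t]
ztzttttVtttS => ztztttttztttS   [V ::= t z]
ztztttttztttS => ztztttttztttt   [S ::= t]

S => VtS => VtttS => zStttS => zVtStttS => zVtttStttS => ztztttStttS => ztztttSVtttS => ztzttttVtttS => ztztttttztttS => ztztttttztttt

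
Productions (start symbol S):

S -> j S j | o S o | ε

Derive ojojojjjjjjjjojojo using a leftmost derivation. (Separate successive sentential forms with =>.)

S => oSo => ojSjo => ojoSojo => ojojSjojo => ojojoSojojo => ojojojSjojojo => ojojojjSjjojojo => ojojojjjSjjjojojo => ojojojjjjSjjjjojojo => ojojojjjjjjjjojojo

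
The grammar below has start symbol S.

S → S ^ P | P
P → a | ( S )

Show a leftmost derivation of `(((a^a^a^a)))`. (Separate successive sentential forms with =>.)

S => P => (S) => (P) => ((S)) => ((P)) => (((S))) => (((S^P))) => (((S^P^P))) => (((S^P^P^P))) => (((P^P^P^P))) => (((a^P^P^P))) => (((a^a^P^P))) => (((a^a^a^P))) => (((a^a^a^a)))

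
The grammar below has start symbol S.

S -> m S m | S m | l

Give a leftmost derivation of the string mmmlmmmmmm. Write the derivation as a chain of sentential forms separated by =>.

S => mSm   [S -> m S m]
mSm => mSmm   [S -> S m]
mSmm => mmSmmm   [S -> m S m]
mmSmmm => mmSmmmm   [S -> S m]
mmSmmmm => mmSmmmmm   [S -> S m]
mmSmmmmm => mmmSmmmmmm   [S -> m S m]
mmmSmmmmmm => mmmlmmmmmm   [S -> l]

S => mSm => mSmm => mmSmmm => mmSmmmm => mmSmmmmm => mmmSmmmmmm => mmmlmmmmmm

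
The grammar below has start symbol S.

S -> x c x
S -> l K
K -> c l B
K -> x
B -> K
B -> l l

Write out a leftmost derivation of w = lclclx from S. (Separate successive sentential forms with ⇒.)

S ⇒ lK ⇒ lclB ⇒ lclK ⇒ lclclB ⇒ lclclK ⇒ lclclx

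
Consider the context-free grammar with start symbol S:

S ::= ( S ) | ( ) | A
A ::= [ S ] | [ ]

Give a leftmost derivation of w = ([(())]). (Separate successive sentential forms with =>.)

S => (S)   [S ::= ( S )]
(S) => (A)   [S ::= A]
(A) => ([S])   [A ::= [ S ]]
([S]) => ([(S)])   [S ::= ( S )]
([(S)]) => ([(())])   [S ::= ( )]

S=>(S)=>(A)=>([S])=>([(S)])=>([(())])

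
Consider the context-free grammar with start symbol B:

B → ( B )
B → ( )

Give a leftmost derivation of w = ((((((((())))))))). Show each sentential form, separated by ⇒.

B ⇒ (B)   [B → ( B )]
(B) ⇒ ((B))   [B → ( B )]
((B)) ⇒ (((B)))   [B → ( B )]
(((B))) ⇒ ((((B))))   [B → ( B )]
((((B)))) ⇒ (((((B)))))   [B → ( B )]
(((((B))))) ⇒ ((((((B))))))   [B → ( B )]
((((((B)))))) ⇒ (((((((B)))))))   [B → ( B )]
(((((((B))))))) ⇒ ((((((((B))))))))   [B → ( B )]
((((((((B)))))))) ⇒ ((((((((()))))))))   [B → ( )]

B ⇒ (B) ⇒ ((B)) ⇒ (((B))) ⇒ ((((B)))) ⇒ (((((B))))) ⇒ ((((((B)))))) ⇒ (((((((B))))))) ⇒ ((((((((B)))))))) ⇒ ((((((((()))))))))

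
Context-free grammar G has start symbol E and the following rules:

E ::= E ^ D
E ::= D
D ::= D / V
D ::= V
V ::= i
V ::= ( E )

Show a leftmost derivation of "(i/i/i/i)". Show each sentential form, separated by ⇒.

E ⇒ D ⇒ V ⇒ (E) ⇒ (D) ⇒ (D/V) ⇒ (D/V/V) ⇒ (D/V/V/V) ⇒ (V/V/V/V) ⇒ (i/V/V/V) ⇒ (i/i/V/V) ⇒ (i/i/i/V) ⇒ (i/i/i/i)

E ⇒ D   [E ::= D]
D ⇒ V   [D ::= V]
V ⇒ (E)   [V ::= ( E )]
(E) ⇒ (D)   [E ::= D]
(D) ⇒ (D/V)   [D ::= D / V]
(D/V) ⇒ (D/V/V)   [D ::= D / V]
(D/V/V) ⇒ (D/V/V/V)   [D ::= D / V]
(D/V/V/V) ⇒ (V/V/V/V)   [D ::= V]
(V/V/V/V) ⇒ (i/V/V/V)   [V ::= i]
(i/V/V/V) ⇒ (i/i/V/V)   [V ::= i]
(i/i/V/V) ⇒ (i/i/i/V)   [V ::= i]
(i/i/i/V) ⇒ (i/i/i/i)   [V ::= i]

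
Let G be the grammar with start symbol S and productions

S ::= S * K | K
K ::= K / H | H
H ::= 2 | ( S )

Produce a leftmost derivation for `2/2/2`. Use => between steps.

S => K   [S ::= K]
K => K/H   [K ::= K / H]
K/H => K/H/H   [K ::= K / H]
K/H/H => H/H/H   [K ::= H]
H/H/H => 2/H/H   [H ::= 2]
2/H/H => 2/2/H   [H ::= 2]
2/2/H => 2/2/2   [H ::= 2]

S=>K=>K/H=>K/H/H=>H/H/H=>2/H/H=>2/2/H=>2/2/2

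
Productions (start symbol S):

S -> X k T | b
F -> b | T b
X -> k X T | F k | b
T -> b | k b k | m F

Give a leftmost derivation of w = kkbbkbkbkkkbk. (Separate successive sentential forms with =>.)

S => XkT   [S -> X k T]
XkT => kXTkT   [X -> k X T]
kXTkT => kkXTTkT   [X -> k X T]
kkXTTkT => kkFkTTkT   [X -> F k]
kkFkTTkT => kkTbkTTkT   [F -> T b]
kkTbkTTkT => kkbbkTTkT   [T -> b]
kkbbkTTkT => kkbbkbTkT   [T -> b]
kkbbkbTkT => kkbbkbkbkkT   [T -> k b k]
kkbbkbkbkkT => kkbbkbkbkkkbk   [T -> k b k]

S=>XkT=>kXTkT=>kkXTTkT=>kkFkTTkT=>kkTbkTTkT=>kkbbkTTkT=>kkbbkbTkT=>kkbbkbkbkkT=>kkbbkbkbkkkbk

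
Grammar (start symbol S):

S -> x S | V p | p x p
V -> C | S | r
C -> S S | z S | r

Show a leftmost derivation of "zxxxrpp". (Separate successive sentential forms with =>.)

S => Vp   [S -> V p]
Vp => Cp   [V -> C]
Cp => zSp   [C -> z S]
zSp => zxSp   [S -> x S]
zxSp => zxxSp   [S -> x S]
zxxSp => zxxxSp   [S -> x S]
zxxxSp => zxxxVpp   [S -> V p]
zxxxVpp => zxxxrpp   [V -> r]

S => Vp => Cp => zSp => zxSp => zxxSp => zxxxSp => zxxxVpp => zxxxrpp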